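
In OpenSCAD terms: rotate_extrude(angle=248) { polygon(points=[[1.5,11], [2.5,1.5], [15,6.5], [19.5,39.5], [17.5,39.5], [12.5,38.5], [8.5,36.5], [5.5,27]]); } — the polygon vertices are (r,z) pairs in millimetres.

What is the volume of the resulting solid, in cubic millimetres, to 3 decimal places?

Profile (r,z), 8 vertices: (1.5,11) (2.5,1.5) (15,6.5) (19.5,39.5) (17.5,39.5) (12.5,38.5) (8.5,36.5) (5.5,27)
edge 0: (1.5,11)→(2.5,1.5)  cross = 1.5·1.5 − 2.5·11 = -25.2500; (r_i+r_j)·cross = 4·-25.2500 = -101.0000
edge 1: (2.5,1.5)→(15,6.5)  cross = 2.5·6.5 − 15·1.5 = -6.2500; (r_i+r_j)·cross = 17.5·-6.2500 = -109.3750
edge 2: (15,6.5)→(19.5,39.5)  cross = 15·39.5 − 19.5·6.5 = 465.7500; (r_i+r_j)·cross = 34.5·465.7500 = 16068.3750
edge 3: (19.5,39.5)→(17.5,39.5)  cross = 19.5·39.5 − 17.5·39.5 = 79.0000; (r_i+r_j)·cross = 37·79.0000 = 2923.0000
edge 4: (17.5,39.5)→(12.5,38.5)  cross = 17.5·38.5 − 12.5·39.5 = 180.0000; (r_i+r_j)·cross = 30·180.0000 = 5400.0000
edge 5: (12.5,38.5)→(8.5,36.5)  cross = 12.5·36.5 − 8.5·38.5 = 129.0000; (r_i+r_j)·cross = 21·129.0000 = 2709.0000
edge 6: (8.5,36.5)→(5.5,27)  cross = 8.5·27 − 5.5·36.5 = 28.7500; (r_i+r_j)·cross = 14·28.7500 = 402.5000
edge 7: (5.5,27)→(1.5,11)  cross = 5.5·11 − 1.5·27 = 20.0000; (r_i+r_j)·cross = 7·20.0000 = 140.0000
Σcross = 871.0000 → A = |Σcross|/2 = 435.5000 mm²
Σ(r_i+r_j)·cross = 27432.5000 → first moment M = |Σ|/6 = 4572.0833
R_c = M/A = 4572.0833/435.5000 = 10.4985 mm
θ = 248° = 4.328417 rad
V = θ·R_c·A = 4.328417·10.4985·435.5000 = 19789.881 mm³

Volume = 19789.881 mm³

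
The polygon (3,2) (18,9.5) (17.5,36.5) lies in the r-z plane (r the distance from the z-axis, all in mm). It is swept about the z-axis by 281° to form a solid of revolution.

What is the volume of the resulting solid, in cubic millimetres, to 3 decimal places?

Volume = 12863.257 mm³

Profile (r,z), 3 vertices: (3,2) (18,9.5) (17.5,36.5)
edge 0: (3,2)→(18,9.5)  cross = 3·9.5 − 18·2 = -7.5000; (r_i+r_j)·cross = 21·-7.5000 = -157.5000
edge 1: (18,9.5)→(17.5,36.5)  cross = 18·36.5 − 17.5·9.5 = 490.7500; (r_i+r_j)·cross = 35.5·490.7500 = 17421.6250
edge 2: (17.5,36.5)→(3,2)  cross = 17.5·2 − 3·36.5 = -74.5000; (r_i+r_j)·cross = 20.5·-74.5000 = -1527.2500
Σcross = 408.7500 → A = |Σcross|/2 = 204.3750 mm²
Σ(r_i+r_j)·cross = 15736.8750 → first moment M = |Σ|/6 = 2622.8125
R_c = M/A = 2622.8125/204.3750 = 12.8333 mm
θ = 281° = 4.904375 rad
V = θ·R_c·A = 4.904375·12.8333·204.3750 = 12863.257 mm³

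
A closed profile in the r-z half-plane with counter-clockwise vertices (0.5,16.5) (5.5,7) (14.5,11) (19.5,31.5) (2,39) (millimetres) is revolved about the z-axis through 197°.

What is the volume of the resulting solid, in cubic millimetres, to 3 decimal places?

Profile (r,z), 5 vertices: (0.5,16.5) (5.5,7) (14.5,11) (19.5,31.5) (2,39)
edge 0: (0.5,16.5)→(5.5,7)  cross = 0.5·7 − 5.5·16.5 = -87.2500; (r_i+r_j)·cross = 6·-87.2500 = -523.5000
edge 1: (5.5,7)→(14.5,11)  cross = 5.5·11 − 14.5·7 = -41.0000; (r_i+r_j)·cross = 20·-41.0000 = -820.0000
edge 2: (14.5,11)→(19.5,31.5)  cross = 14.5·31.5 − 19.5·11 = 242.2500; (r_i+r_j)·cross = 34·242.2500 = 8236.5000
edge 3: (19.5,31.5)→(2,39)  cross = 19.5·39 − 2·31.5 = 697.5000; (r_i+r_j)·cross = 21.5·697.5000 = 14996.2500
edge 4: (2,39)→(0.5,16.5)  cross = 2·16.5 − 0.5·39 = 13.5000; (r_i+r_j)·cross = 2.5·13.5000 = 33.7500
Σcross = 825.0000 → A = |Σcross|/2 = 412.5000 mm²
Σ(r_i+r_j)·cross = 21923.0000 → first moment M = |Σ|/6 = 3653.8333
R_c = M/A = 3653.8333/412.5000 = 8.8578 mm
θ = 197° = 3.438299 rad
V = θ·R_c·A = 3.438299·8.8578·412.5000 = 12562.970 mm³

Volume = 12562.970 mm³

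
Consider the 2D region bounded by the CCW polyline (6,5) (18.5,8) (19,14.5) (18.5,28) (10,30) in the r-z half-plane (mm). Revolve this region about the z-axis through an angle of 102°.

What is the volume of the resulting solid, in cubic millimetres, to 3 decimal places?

Profile (r,z), 5 vertices: (6,5) (18.5,8) (19,14.5) (18.5,28) (10,30)
edge 0: (6,5)→(18.5,8)  cross = 6·8 − 18.5·5 = -44.5000; (r_i+r_j)·cross = 24.5·-44.5000 = -1090.2500
edge 1: (18.5,8)→(19,14.5)  cross = 18.5·14.5 − 19·8 = 116.2500; (r_i+r_j)·cross = 37.5·116.2500 = 4359.3750
edge 2: (19,14.5)→(18.5,28)  cross = 19·28 − 18.5·14.5 = 263.7500; (r_i+r_j)·cross = 37.5·263.7500 = 9890.6250
edge 3: (18.5,28)→(10,30)  cross = 18.5·30 − 10·28 = 275.0000; (r_i+r_j)·cross = 28.5·275.0000 = 7837.5000
edge 4: (10,30)→(6,5)  cross = 10·5 − 6·30 = -130.0000; (r_i+r_j)·cross = 16·-130.0000 = -2080.0000
Σcross = 480.5000 → A = |Σcross|/2 = 240.2500 mm²
Σ(r_i+r_j)·cross = 18917.2500 → first moment M = |Σ|/6 = 3152.8750
R_c = M/A = 3152.8750/240.2500 = 13.1233 mm
θ = 102° = 1.780236 rad
V = θ·R_c·A = 1.780236·13.1233·240.2500 = 5612.861 mm³

Volume = 5612.861 mm³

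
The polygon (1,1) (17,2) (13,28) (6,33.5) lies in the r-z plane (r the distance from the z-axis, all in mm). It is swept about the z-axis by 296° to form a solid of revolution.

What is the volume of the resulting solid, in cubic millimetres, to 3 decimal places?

Profile (r,z), 4 vertices: (1,1) (17,2) (13,28) (6,33.5)
edge 0: (1,1)→(17,2)  cross = 1·2 − 17·1 = -15.0000; (r_i+r_j)·cross = 18·-15.0000 = -270.0000
edge 1: (17,2)→(13,28)  cross = 17·28 − 13·2 = 450.0000; (r_i+r_j)·cross = 30·450.0000 = 13500.0000
edge 2: (13,28)→(6,33.5)  cross = 13·33.5 − 6·28 = 267.5000; (r_i+r_j)·cross = 19·267.5000 = 5082.5000
edge 3: (6,33.5)→(1,1)  cross = 6·1 − 1·33.5 = -27.5000; (r_i+r_j)·cross = 7·-27.5000 = -192.5000
Σcross = 675.0000 → A = |Σcross|/2 = 337.5000 mm²
Σ(r_i+r_j)·cross = 18120.0000 → first moment M = |Σ|/6 = 3020.0000
R_c = M/A = 3020.0000/337.5000 = 8.9481 mm
θ = 296° = 5.166175 rad
V = θ·R_c·A = 5.166175·8.9481·337.5000 = 15601.847 mm³

Volume = 15601.847 mm³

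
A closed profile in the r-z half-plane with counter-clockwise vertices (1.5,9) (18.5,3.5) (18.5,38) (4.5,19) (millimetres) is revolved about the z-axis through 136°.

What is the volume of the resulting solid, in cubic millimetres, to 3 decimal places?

Volume = 9737.396 mm³

Profile (r,z), 4 vertices: (1.5,9) (18.5,3.5) (18.5,38) (4.5,19)
edge 0: (1.5,9)→(18.5,3.5)  cross = 1.5·3.5 − 18.5·9 = -161.2500; (r_i+r_j)·cross = 20·-161.2500 = -3225.0000
edge 1: (18.5,3.5)→(18.5,38)  cross = 18.5·38 − 18.5·3.5 = 638.2500; (r_i+r_j)·cross = 37·638.2500 = 23615.2500
edge 2: (18.5,38)→(4.5,19)  cross = 18.5·19 − 4.5·38 = 180.5000; (r_i+r_j)·cross = 23·180.5000 = 4151.5000
edge 3: (4.5,19)→(1.5,9)  cross = 4.5·9 − 1.5·19 = 12.0000; (r_i+r_j)·cross = 6·12.0000 = 72.0000
Σcross = 669.5000 → A = |Σcross|/2 = 334.7500 mm²
Σ(r_i+r_j)·cross = 24613.7500 → first moment M = |Σ|/6 = 4102.2917
R_c = M/A = 4102.2917/334.7500 = 12.2548 mm
θ = 136° = 2.373648 rad
V = θ·R_c·A = 2.373648·12.2548·334.7500 = 9737.396 mm³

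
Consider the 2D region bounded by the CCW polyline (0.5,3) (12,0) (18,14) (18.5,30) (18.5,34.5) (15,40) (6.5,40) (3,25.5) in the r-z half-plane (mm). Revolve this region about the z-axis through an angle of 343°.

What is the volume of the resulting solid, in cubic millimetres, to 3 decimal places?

Volume = 33037.384 mm³

Profile (r,z), 8 vertices: (0.5,3) (12,0) (18,14) (18.5,30) (18.5,34.5) (15,40) (6.5,40) (3,25.5)
edge 0: (0.5,3)→(12,0)  cross = 0.5·0 − 12·3 = -36.0000; (r_i+r_j)·cross = 12.5·-36.0000 = -450.0000
edge 1: (12,0)→(18,14)  cross = 12·14 − 18·0 = 168.0000; (r_i+r_j)·cross = 30·168.0000 = 5040.0000
edge 2: (18,14)→(18.5,30)  cross = 18·30 − 18.5·14 = 281.0000; (r_i+r_j)·cross = 36.5·281.0000 = 10256.5000
edge 3: (18.5,30)→(18.5,34.5)  cross = 18.5·34.5 − 18.5·30 = 83.2500; (r_i+r_j)·cross = 37·83.2500 = 3080.2500
edge 4: (18.5,34.5)→(15,40)  cross = 18.5·40 − 15·34.5 = 222.5000; (r_i+r_j)·cross = 33.5·222.5000 = 7453.7500
edge 5: (15,40)→(6.5,40)  cross = 15·40 − 6.5·40 = 340.0000; (r_i+r_j)·cross = 21.5·340.0000 = 7310.0000
edge 6: (6.5,40)→(3,25.5)  cross = 6.5·25.5 − 3·40 = 45.7500; (r_i+r_j)·cross = 9.5·45.7500 = 434.6250
edge 7: (3,25.5)→(0.5,3)  cross = 3·3 − 0.5·25.5 = -3.7500; (r_i+r_j)·cross = 3.5·-3.7500 = -13.1250
Σcross = 1100.7500 → A = |Σcross|/2 = 550.3750 mm²
Σ(r_i+r_j)·cross = 33112.0000 → first moment M = |Σ|/6 = 5518.6667
R_c = M/A = 5518.6667/550.3750 = 10.0271 mm
θ = 343° = 5.986479 rad
V = θ·R_c·A = 5.986479·10.0271·550.3750 = 33037.384 mm³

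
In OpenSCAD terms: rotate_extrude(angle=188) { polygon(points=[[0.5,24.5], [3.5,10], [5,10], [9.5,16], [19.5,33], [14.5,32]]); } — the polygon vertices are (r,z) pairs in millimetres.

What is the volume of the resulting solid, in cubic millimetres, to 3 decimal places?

Volume = 5146.729 mm³

Profile (r,z), 6 vertices: (0.5,24.5) (3.5,10) (5,10) (9.5,16) (19.5,33) (14.5,32)
edge 0: (0.5,24.5)→(3.5,10)  cross = 0.5·10 − 3.5·24.5 = -80.7500; (r_i+r_j)·cross = 4·-80.7500 = -323.0000
edge 1: (3.5,10)→(5,10)  cross = 3.5·10 − 5·10 = -15.0000; (r_i+r_j)·cross = 8.5·-15.0000 = -127.5000
edge 2: (5,10)→(9.5,16)  cross = 5·16 − 9.5·10 = -15.0000; (r_i+r_j)·cross = 14.5·-15.0000 = -217.5000
edge 3: (9.5,16)→(19.5,33)  cross = 9.5·33 − 19.5·16 = 1.5000; (r_i+r_j)·cross = 29·1.5000 = 43.5000
edge 4: (19.5,33)→(14.5,32)  cross = 19.5·32 − 14.5·33 = 145.5000; (r_i+r_j)·cross = 34·145.5000 = 4947.0000
edge 5: (14.5,32)→(0.5,24.5)  cross = 14.5·24.5 − 0.5·32 = 339.2500; (r_i+r_j)·cross = 15·339.2500 = 5088.7500
Σcross = 375.5000 → A = |Σcross|/2 = 187.7500 mm²
Σ(r_i+r_j)·cross = 9411.2500 → first moment M = |Σ|/6 = 1568.5417
R_c = M/A = 1568.5417/187.7500 = 8.3544 mm
θ = 188° = 3.281219 rad
V = θ·R_c·A = 3.281219·8.3544·187.7500 = 5146.729 mm³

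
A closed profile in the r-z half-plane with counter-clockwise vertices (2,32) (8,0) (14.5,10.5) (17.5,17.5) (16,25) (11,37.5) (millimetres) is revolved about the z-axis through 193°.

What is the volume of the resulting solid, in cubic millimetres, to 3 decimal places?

Profile (r,z), 6 vertices: (2,32) (8,0) (14.5,10.5) (17.5,17.5) (16,25) (11,37.5)
edge 0: (2,32)→(8,0)  cross = 2·0 − 8·32 = -256.0000; (r_i+r_j)·cross = 10·-256.0000 = -2560.0000
edge 1: (8,0)→(14.5,10.5)  cross = 8·10.5 − 14.5·0 = 84.0000; (r_i+r_j)·cross = 22.5·84.0000 = 1890.0000
edge 2: (14.5,10.5)→(17.5,17.5)  cross = 14.5·17.5 − 17.5·10.5 = 70.0000; (r_i+r_j)·cross = 32·70.0000 = 2240.0000
edge 3: (17.5,17.5)→(16,25)  cross = 17.5·25 − 16·17.5 = 157.5000; (r_i+r_j)·cross = 33.5·157.5000 = 5276.2500
edge 4: (16,25)→(11,37.5)  cross = 16·37.5 − 11·25 = 325.0000; (r_i+r_j)·cross = 27·325.0000 = 8775.0000
edge 5: (11,37.5)→(2,32)  cross = 11·32 − 2·37.5 = 277.0000; (r_i+r_j)·cross = 13·277.0000 = 3601.0000
Σcross = 657.5000 → A = |Σcross|/2 = 328.7500 mm²
Σ(r_i+r_j)·cross = 19222.2500 → first moment M = |Σ|/6 = 3203.7083
R_c = M/A = 3203.7083/328.7500 = 9.7451 mm
θ = 193° = 3.368485 rad
V = θ·R_c·A = 3.368485·9.7451·328.7500 = 10791.645 mm³

Volume = 10791.645 mm³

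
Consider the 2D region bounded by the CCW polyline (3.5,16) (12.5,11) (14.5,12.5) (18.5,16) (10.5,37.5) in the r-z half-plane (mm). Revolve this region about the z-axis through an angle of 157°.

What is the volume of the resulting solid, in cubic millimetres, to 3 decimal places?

Profile (r,z), 5 vertices: (3.5,16) (12.5,11) (14.5,12.5) (18.5,16) (10.5,37.5)
edge 0: (3.5,16)→(12.5,11)  cross = 3.5·11 − 12.5·16 = -161.5000; (r_i+r_j)·cross = 16·-161.5000 = -2584.0000
edge 1: (12.5,11)→(14.5,12.5)  cross = 12.5·12.5 − 14.5·11 = -3.2500; (r_i+r_j)·cross = 27·-3.2500 = -87.7500
edge 2: (14.5,12.5)→(18.5,16)  cross = 14.5·16 − 18.5·12.5 = 0.7500; (r_i+r_j)·cross = 33·0.7500 = 24.7500
edge 3: (18.5,16)→(10.5,37.5)  cross = 18.5·37.5 − 10.5·16 = 525.7500; (r_i+r_j)·cross = 29·525.7500 = 15246.7500
edge 4: (10.5,37.5)→(3.5,16)  cross = 10.5·16 − 3.5·37.5 = 36.7500; (r_i+r_j)·cross = 14·36.7500 = 514.5000
Σcross = 398.5000 → A = |Σcross|/2 = 199.2500 mm²
Σ(r_i+r_j)·cross = 13114.2500 → first moment M = |Σ|/6 = 2185.7083
R_c = M/A = 2185.7083/199.2500 = 10.9697 mm
θ = 157° = 2.740167 rad
V = θ·R_c·A = 2.740167·10.9697·199.2500 = 5989.206 mm³

Volume = 5989.206 mm³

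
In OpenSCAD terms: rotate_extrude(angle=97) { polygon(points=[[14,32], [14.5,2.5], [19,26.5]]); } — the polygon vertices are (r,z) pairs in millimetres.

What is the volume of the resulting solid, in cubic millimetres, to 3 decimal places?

Profile (r,z), 3 vertices: (14,32) (14.5,2.5) (19,26.5)
edge 0: (14,32)→(14.5,2.5)  cross = 14·2.5 − 14.5·32 = -429.0000; (r_i+r_j)·cross = 28.5·-429.0000 = -12226.5000
edge 1: (14.5,2.5)→(19,26.5)  cross = 14.5·26.5 − 19·2.5 = 336.7500; (r_i+r_j)·cross = 33.5·336.7500 = 11281.1250
edge 2: (19,26.5)→(14,32)  cross = 19·32 − 14·26.5 = 237.0000; (r_i+r_j)·cross = 33·237.0000 = 7821.0000
Σcross = 144.7500 → A = |Σcross|/2 = 72.3750 mm²
Σ(r_i+r_j)·cross = 6875.6250 → first moment M = |Σ|/6 = 1145.9375
R_c = M/A = 1145.9375/72.3750 = 15.8333 mm
θ = 97° = 1.692969 rad
V = θ·R_c·A = 1.692969·15.8333·72.3750 = 1940.037 mm³

Volume = 1940.037 mm³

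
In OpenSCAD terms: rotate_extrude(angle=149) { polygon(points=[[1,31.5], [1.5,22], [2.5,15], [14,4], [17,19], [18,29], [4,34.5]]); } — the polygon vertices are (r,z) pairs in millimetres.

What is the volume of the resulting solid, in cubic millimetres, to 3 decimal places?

Profile (r,z), 7 vertices: (1,31.5) (1.5,22) (2.5,15) (14,4) (17,19) (18,29) (4,34.5)
edge 0: (1,31.5)→(1.5,22)  cross = 1·22 − 1.5·31.5 = -25.2500; (r_i+r_j)·cross = 2.5·-25.2500 = -63.1250
edge 1: (1.5,22)→(2.5,15)  cross = 1.5·15 − 2.5·22 = -32.5000; (r_i+r_j)·cross = 4·-32.5000 = -130.0000
edge 2: (2.5,15)→(14,4)  cross = 2.5·4 − 14·15 = -200.0000; (r_i+r_j)·cross = 16.5·-200.0000 = -3300.0000
edge 3: (14,4)→(17,19)  cross = 14·19 − 17·4 = 198.0000; (r_i+r_j)·cross = 31·198.0000 = 6138.0000
edge 4: (17,19)→(18,29)  cross = 17·29 − 18·19 = 151.0000; (r_i+r_j)·cross = 35·151.0000 = 5285.0000
edge 5: (18,29)→(4,34.5)  cross = 18·34.5 − 4·29 = 505.0000; (r_i+r_j)·cross = 22·505.0000 = 11110.0000
edge 6: (4,34.5)→(1,31.5)  cross = 4·31.5 − 1·34.5 = 91.5000; (r_i+r_j)·cross = 5·91.5000 = 457.5000
Σcross = 687.7500 → A = |Σcross|/2 = 343.8750 mm²
Σ(r_i+r_j)·cross = 19497.3750 → first moment M = |Σ|/6 = 3249.5625
R_c = M/A = 3249.5625/343.8750 = 9.4498 mm
θ = 149° = 2.600541 rad
V = θ·R_c·A = 2.600541·9.4498·343.8750 = 8450.619 mm³

Volume = 8450.619 mm³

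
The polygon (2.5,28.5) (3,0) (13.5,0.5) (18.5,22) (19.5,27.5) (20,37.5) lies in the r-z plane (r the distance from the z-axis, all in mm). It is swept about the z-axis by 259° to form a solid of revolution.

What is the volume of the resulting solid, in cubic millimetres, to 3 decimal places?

Volume = 22351.885 mm³

Profile (r,z), 6 vertices: (2.5,28.5) (3,0) (13.5,0.5) (18.5,22) (19.5,27.5) (20,37.5)
edge 0: (2.5,28.5)→(3,0)  cross = 2.5·0 − 3·28.5 = -85.5000; (r_i+r_j)·cross = 5.5·-85.5000 = -470.2500
edge 1: (3,0)→(13.5,0.5)  cross = 3·0.5 − 13.5·0 = 1.5000; (r_i+r_j)·cross = 16.5·1.5000 = 24.7500
edge 2: (13.5,0.5)→(18.5,22)  cross = 13.5·22 − 18.5·0.5 = 287.7500; (r_i+r_j)·cross = 32·287.7500 = 9208.0000
edge 3: (18.5,22)→(19.5,27.5)  cross = 18.5·27.5 − 19.5·22 = 79.7500; (r_i+r_j)·cross = 38·79.7500 = 3030.5000
edge 4: (19.5,27.5)→(20,37.5)  cross = 19.5·37.5 − 20·27.5 = 181.2500; (r_i+r_j)·cross = 39.5·181.2500 = 7159.3750
edge 5: (20,37.5)→(2.5,28.5)  cross = 20·28.5 − 2.5·37.5 = 476.2500; (r_i+r_j)·cross = 22.5·476.2500 = 10715.6250
Σcross = 941.0000 → A = |Σcross|/2 = 470.5000 mm²
Σ(r_i+r_j)·cross = 29668.0000 → first moment M = |Σ|/6 = 4944.6667
R_c = M/A = 4944.6667/470.5000 = 10.5094 mm
θ = 259° = 4.520403 rad
V = θ·R_c·A = 4.520403·10.5094·470.5000 = 22351.885 mm³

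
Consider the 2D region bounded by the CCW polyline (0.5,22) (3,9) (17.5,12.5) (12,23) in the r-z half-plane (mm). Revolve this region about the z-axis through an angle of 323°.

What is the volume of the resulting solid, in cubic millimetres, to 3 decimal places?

Profile (r,z), 4 vertices: (0.5,22) (3,9) (17.5,12.5) (12,23)
edge 0: (0.5,22)→(3,9)  cross = 0.5·9 − 3·22 = -61.5000; (r_i+r_j)·cross = 3.5·-61.5000 = -215.2500
edge 1: (3,9)→(17.5,12.5)  cross = 3·12.5 − 17.5·9 = -120.0000; (r_i+r_j)·cross = 20.5·-120.0000 = -2460.0000
edge 2: (17.5,12.5)→(12,23)  cross = 17.5·23 − 12·12.5 = 252.5000; (r_i+r_j)·cross = 29.5·252.5000 = 7448.7500
edge 3: (12,23)→(0.5,22)  cross = 12·22 − 0.5·23 = 252.5000; (r_i+r_j)·cross = 12.5·252.5000 = 3156.2500
Σcross = 323.5000 → A = |Σcross|/2 = 161.7500 mm²
Σ(r_i+r_j)·cross = 7929.7500 → first moment M = |Σ|/6 = 1321.6250
R_c = M/A = 1321.6250/161.7500 = 8.1708 mm
θ = 323° = 5.637413 rad
V = θ·R_c·A = 5.637413·8.1708·161.7500 = 7450.547 mm³

Volume = 7450.547 mm³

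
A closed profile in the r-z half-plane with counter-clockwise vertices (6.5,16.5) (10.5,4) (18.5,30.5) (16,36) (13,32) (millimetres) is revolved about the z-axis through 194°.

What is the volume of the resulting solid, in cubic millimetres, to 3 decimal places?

Profile (r,z), 5 vertices: (6.5,16.5) (10.5,4) (18.5,30.5) (16,36) (13,32)
edge 0: (6.5,16.5)→(10.5,4)  cross = 6.5·4 − 10.5·16.5 = -147.2500; (r_i+r_j)·cross = 17·-147.2500 = -2503.2500
edge 1: (10.5,4)→(18.5,30.5)  cross = 10.5·30.5 − 18.5·4 = 246.2500; (r_i+r_j)·cross = 29·246.2500 = 7141.2500
edge 2: (18.5,30.5)→(16,36)  cross = 18.5·36 − 16·30.5 = 178.0000; (r_i+r_j)·cross = 34.5·178.0000 = 6141.0000
edge 3: (16,36)→(13,32)  cross = 16·32 − 13·36 = 44.0000; (r_i+r_j)·cross = 29·44.0000 = 1276.0000
edge 4: (13,32)→(6.5,16.5)  cross = 13·16.5 − 6.5·32 = 6.5000; (r_i+r_j)·cross = 19.5·6.5000 = 126.7500
Σcross = 327.5000 → A = |Σcross|/2 = 163.7500 mm²
Σ(r_i+r_j)·cross = 12181.7500 → first moment M = |Σ|/6 = 2030.2917
R_c = M/A = 2030.2917/163.7500 = 12.3987 mm
θ = 194° = 3.385939 rad
V = θ·R_c·A = 3.385939·12.3987·163.7500 = 6874.443 mm³

Volume = 6874.443 mm³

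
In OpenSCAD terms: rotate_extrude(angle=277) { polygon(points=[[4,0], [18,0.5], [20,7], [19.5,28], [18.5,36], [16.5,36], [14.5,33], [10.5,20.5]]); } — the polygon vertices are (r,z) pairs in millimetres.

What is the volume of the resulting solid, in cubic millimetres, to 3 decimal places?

Profile (r,z), 8 vertices: (4,0) (18,0.5) (20,7) (19.5,28) (18.5,36) (16.5,36) (14.5,33) (10.5,20.5)
edge 0: (4,0)→(18,0.5)  cross = 4·0.5 − 18·0 = 2.0000; (r_i+r_j)·cross = 22·2.0000 = 44.0000
edge 1: (18,0.5)→(20,7)  cross = 18·7 − 20·0.5 = 116.0000; (r_i+r_j)·cross = 38·116.0000 = 4408.0000
edge 2: (20,7)→(19.5,28)  cross = 20·28 − 19.5·7 = 423.5000; (r_i+r_j)·cross = 39.5·423.5000 = 16728.2500
edge 3: (19.5,28)→(18.5,36)  cross = 19.5·36 − 18.5·28 = 184.0000; (r_i+r_j)·cross = 38·184.0000 = 6992.0000
edge 4: (18.5,36)→(16.5,36)  cross = 18.5·36 − 16.5·36 = 72.0000; (r_i+r_j)·cross = 35·72.0000 = 2520.0000
edge 5: (16.5,36)→(14.5,33)  cross = 16.5·33 − 14.5·36 = 22.5000; (r_i+r_j)·cross = 31·22.5000 = 697.5000
edge 6: (14.5,33)→(10.5,20.5)  cross = 14.5·20.5 − 10.5·33 = -49.2500; (r_i+r_j)·cross = 25·-49.2500 = -1231.2500
edge 7: (10.5,20.5)→(4,0)  cross = 10.5·0 − 4·20.5 = -82.0000; (r_i+r_j)·cross = 14.5·-82.0000 = -1189.0000
Σcross = 688.7500 → A = |Σcross|/2 = 344.3750 mm²
Σ(r_i+r_j)·cross = 28969.5000 → first moment M = |Σ|/6 = 4828.2500
R_c = M/A = 4828.2500/344.3750 = 14.0203 mm
θ = 277° = 4.834562 rad
V = θ·R_c·A = 4.834562·14.0203·344.3750 = 23342.474 mm³

Volume = 23342.474 mm³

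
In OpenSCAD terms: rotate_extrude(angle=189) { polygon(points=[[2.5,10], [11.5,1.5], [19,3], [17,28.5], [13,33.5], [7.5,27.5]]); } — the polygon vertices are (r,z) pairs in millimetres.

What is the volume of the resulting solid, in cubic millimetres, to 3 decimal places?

Volume = 13466.349 mm³

Profile (r,z), 6 vertices: (2.5,10) (11.5,1.5) (19,3) (17,28.5) (13,33.5) (7.5,27.5)
edge 0: (2.5,10)→(11.5,1.5)  cross = 2.5·1.5 − 11.5·10 = -111.2500; (r_i+r_j)·cross = 14·-111.2500 = -1557.5000
edge 1: (11.5,1.5)→(19,3)  cross = 11.5·3 − 19·1.5 = 6.0000; (r_i+r_j)·cross = 30.5·6.0000 = 183.0000
edge 2: (19,3)→(17,28.5)  cross = 19·28.5 − 17·3 = 490.5000; (r_i+r_j)·cross = 36·490.5000 = 17658.0000
edge 3: (17,28.5)→(13,33.5)  cross = 17·33.5 − 13·28.5 = 199.0000; (r_i+r_j)·cross = 30·199.0000 = 5970.0000
edge 4: (13,33.5)→(7.5,27.5)  cross = 13·27.5 − 7.5·33.5 = 106.2500; (r_i+r_j)·cross = 20.5·106.2500 = 2178.1250
edge 5: (7.5,27.5)→(2.5,10)  cross = 7.5·10 − 2.5·27.5 = 6.2500; (r_i+r_j)·cross = 10·6.2500 = 62.5000
Σcross = 696.7500 → A = |Σcross|/2 = 348.3750 mm²
Σ(r_i+r_j)·cross = 24494.1250 → first moment M = |Σ|/6 = 4082.3542
R_c = M/A = 4082.3542/348.3750 = 11.7183 mm
θ = 189° = 3.298672 rad
V = θ·R_c·A = 3.298672·11.7183·348.3750 = 13466.349 mm³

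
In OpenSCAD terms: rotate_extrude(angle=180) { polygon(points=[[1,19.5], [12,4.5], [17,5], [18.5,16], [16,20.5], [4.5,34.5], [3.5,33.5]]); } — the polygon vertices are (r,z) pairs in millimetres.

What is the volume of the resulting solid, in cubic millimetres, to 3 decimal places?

Profile (r,z), 7 vertices: (1,19.5) (12,4.5) (17,5) (18.5,16) (16,20.5) (4.5,34.5) (3.5,33.5)
edge 0: (1,19.5)→(12,4.5)  cross = 1·4.5 − 12·19.5 = -229.5000; (r_i+r_j)·cross = 13·-229.5000 = -2983.5000
edge 1: (12,4.5)→(17,5)  cross = 12·5 − 17·4.5 = -16.5000; (r_i+r_j)·cross = 29·-16.5000 = -478.5000
edge 2: (17,5)→(18.5,16)  cross = 17·16 − 18.5·5 = 179.5000; (r_i+r_j)·cross = 35.5·179.5000 = 6372.2500
edge 3: (18.5,16)→(16,20.5)  cross = 18.5·20.5 − 16·16 = 123.2500; (r_i+r_j)·cross = 34.5·123.2500 = 4252.1250
edge 4: (16,20.5)→(4.5,34.5)  cross = 16·34.5 − 4.5·20.5 = 459.7500; (r_i+r_j)·cross = 20.5·459.7500 = 9424.8750
edge 5: (4.5,34.5)→(3.5,33.5)  cross = 4.5·33.5 − 3.5·34.5 = 30.0000; (r_i+r_j)·cross = 8·30.0000 = 240.0000
edge 6: (3.5,33.5)→(1,19.5)  cross = 3.5·19.5 − 1·33.5 = 34.7500; (r_i+r_j)·cross = 4.5·34.7500 = 156.3750
Σcross = 581.2500 → A = |Σcross|/2 = 290.6250 mm²
Σ(r_i+r_j)·cross = 16983.6250 → first moment M = |Σ|/6 = 2830.6042
R_c = M/A = 2830.6042/290.6250 = 9.7397 mm
θ = 180° = 3.141593 rad
V = θ·R_c·A = 3.141593·9.7397·290.6250 = 8892.605 mm³

Volume = 8892.605 mm³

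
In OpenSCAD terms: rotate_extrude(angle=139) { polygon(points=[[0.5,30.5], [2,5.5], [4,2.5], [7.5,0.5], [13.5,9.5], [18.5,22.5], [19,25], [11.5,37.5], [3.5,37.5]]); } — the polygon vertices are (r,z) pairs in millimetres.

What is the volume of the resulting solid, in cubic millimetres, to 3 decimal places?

Profile (r,z), 9 vertices: (0.5,30.5) (2,5.5) (4,2.5) (7.5,0.5) (13.5,9.5) (18.5,22.5) (19,25) (11.5,37.5) (3.5,37.5)
edge 0: (0.5,30.5)→(2,5.5)  cross = 0.5·5.5 − 2·30.5 = -58.2500; (r_i+r_j)·cross = 2.5·-58.2500 = -145.6250
edge 1: (2,5.5)→(4,2.5)  cross = 2·2.5 − 4·5.5 = -17.0000; (r_i+r_j)·cross = 6·-17.0000 = -102.0000
edge 2: (4,2.5)→(7.5,0.5)  cross = 4·0.5 − 7.5·2.5 = -16.7500; (r_i+r_j)·cross = 11.5·-16.7500 = -192.6250
edge 3: (7.5,0.5)→(13.5,9.5)  cross = 7.5·9.5 − 13.5·0.5 = 64.5000; (r_i+r_j)·cross = 21·64.5000 = 1354.5000
edge 4: (13.5,9.5)→(18.5,22.5)  cross = 13.5·22.5 − 18.5·9.5 = 128.0000; (r_i+r_j)·cross = 32·128.0000 = 4096.0000
edge 5: (18.5,22.5)→(19,25)  cross = 18.5·25 − 19·22.5 = 35.0000; (r_i+r_j)·cross = 37.5·35.0000 = 1312.5000
edge 6: (19,25)→(11.5,37.5)  cross = 19·37.5 − 11.5·25 = 425.0000; (r_i+r_j)·cross = 30.5·425.0000 = 12962.5000
edge 7: (11.5,37.5)→(3.5,37.5)  cross = 11.5·37.5 − 3.5·37.5 = 300.0000; (r_i+r_j)·cross = 15·300.0000 = 4500.0000
edge 8: (3.5,37.5)→(0.5,30.5)  cross = 3.5·30.5 − 0.5·37.5 = 88.0000; (r_i+r_j)·cross = 4·88.0000 = 352.0000
Σcross = 948.5000 → A = |Σcross|/2 = 474.2500 mm²
Σ(r_i+r_j)·cross = 24137.2500 → first moment M = |Σ|/6 = 4022.8750
R_c = M/A = 4022.8750/474.2500 = 8.4826 mm
θ = 139° = 2.426008 rad
V = θ·R_c·A = 2.426008·8.4826·474.2500 = 9759.526 mm³

Volume = 9759.526 mm³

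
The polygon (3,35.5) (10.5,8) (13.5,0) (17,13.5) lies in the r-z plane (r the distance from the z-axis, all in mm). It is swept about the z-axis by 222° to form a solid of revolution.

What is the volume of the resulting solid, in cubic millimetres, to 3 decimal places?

Profile (r,z), 4 vertices: (3,35.5) (10.5,8) (13.5,0) (17,13.5)
edge 0: (3,35.5)→(10.5,8)  cross = 3·8 − 10.5·35.5 = -348.7500; (r_i+r_j)·cross = 13.5·-348.7500 = -4708.1250
edge 1: (10.5,8)→(13.5,0)  cross = 10.5·0 − 13.5·8 = -108.0000; (r_i+r_j)·cross = 24·-108.0000 = -2592.0000
edge 2: (13.5,0)→(17,13.5)  cross = 13.5·13.5 − 17·0 = 182.2500; (r_i+r_j)·cross = 30.5·182.2500 = 5558.6250
edge 3: (17,13.5)→(3,35.5)  cross = 17·35.5 − 3·13.5 = 563.0000; (r_i+r_j)·cross = 20·563.0000 = 11260.0000
Σcross = 288.5000 → A = |Σcross|/2 = 144.2500 mm²
Σ(r_i+r_j)·cross = 9518.5000 → first moment M = |Σ|/6 = 1586.4167
R_c = M/A = 1586.4167/144.2500 = 10.9977 mm
θ = 222° = 3.874631 rad
V = θ·R_c·A = 3.874631·10.9977·144.2500 = 6146.779 mm³

Volume = 6146.779 mm³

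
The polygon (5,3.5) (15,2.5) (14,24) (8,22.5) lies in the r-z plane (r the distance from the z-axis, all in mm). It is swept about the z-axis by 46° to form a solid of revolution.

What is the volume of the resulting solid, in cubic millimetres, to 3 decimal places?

Profile (r,z), 4 vertices: (5,3.5) (15,2.5) (14,24) (8,22.5)
edge 0: (5,3.5)→(15,2.5)  cross = 5·2.5 − 15·3.5 = -40.0000; (r_i+r_j)·cross = 20·-40.0000 = -800.0000
edge 1: (15,2.5)→(14,24)  cross = 15·24 − 14·2.5 = 325.0000; (r_i+r_j)·cross = 29·325.0000 = 9425.0000
edge 2: (14,24)→(8,22.5)  cross = 14·22.5 − 8·24 = 123.0000; (r_i+r_j)·cross = 22·123.0000 = 2706.0000
edge 3: (8,22.5)→(5,3.5)  cross = 8·3.5 − 5·22.5 = -84.5000; (r_i+r_j)·cross = 13·-84.5000 = -1098.5000
Σcross = 323.5000 → A = |Σcross|/2 = 161.7500 mm²
Σ(r_i+r_j)·cross = 10232.5000 → first moment M = |Σ|/6 = 1705.4167
R_c = M/A = 1705.4167/161.7500 = 10.5435 mm
θ = 46° = 0.802851 rad
V = θ·R_c·A = 0.802851·10.5435·161.7500 = 1369.196 mm³

Volume = 1369.196 mm³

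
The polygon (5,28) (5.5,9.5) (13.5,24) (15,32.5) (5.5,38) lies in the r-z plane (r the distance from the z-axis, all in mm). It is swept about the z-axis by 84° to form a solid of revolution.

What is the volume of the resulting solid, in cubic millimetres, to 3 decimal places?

Volume = 2160.019 mm³

Profile (r,z), 5 vertices: (5,28) (5.5,9.5) (13.5,24) (15,32.5) (5.5,38)
edge 0: (5,28)→(5.5,9.5)  cross = 5·9.5 − 5.5·28 = -106.5000; (r_i+r_j)·cross = 10.5·-106.5000 = -1118.2500
edge 1: (5.5,9.5)→(13.5,24)  cross = 5.5·24 − 13.5·9.5 = 3.7500; (r_i+r_j)·cross = 19·3.7500 = 71.2500
edge 2: (13.5,24)→(15,32.5)  cross = 13.5·32.5 − 15·24 = 78.7500; (r_i+r_j)·cross = 28.5·78.7500 = 2244.3750
edge 3: (15,32.5)→(5.5,38)  cross = 15·38 − 5.5·32.5 = 391.2500; (r_i+r_j)·cross = 20.5·391.2500 = 8020.6250
edge 4: (5.5,38)→(5,28)  cross = 5.5·28 − 5·38 = -36.0000; (r_i+r_j)·cross = 10.5·-36.0000 = -378.0000
Σcross = 331.2500 → A = |Σcross|/2 = 165.6250 mm²
Σ(r_i+r_j)·cross = 8840.0000 → first moment M = |Σ|/6 = 1473.3333
R_c = M/A = 1473.3333/165.6250 = 8.8956 mm
θ = 84° = 1.466077 rad
V = θ·R_c·A = 1.466077·8.8956·165.6250 = 2160.019 mm³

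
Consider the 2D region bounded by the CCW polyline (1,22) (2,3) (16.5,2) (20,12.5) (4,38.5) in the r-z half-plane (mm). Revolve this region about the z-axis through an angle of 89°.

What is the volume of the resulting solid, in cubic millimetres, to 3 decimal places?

Profile (r,z), 5 vertices: (1,22) (2,3) (16.5,2) (20,12.5) (4,38.5)
edge 0: (1,22)→(2,3)  cross = 1·3 − 2·22 = -41.0000; (r_i+r_j)·cross = 3·-41.0000 = -123.0000
edge 1: (2,3)→(16.5,2)  cross = 2·2 − 16.5·3 = -45.5000; (r_i+r_j)·cross = 18.5·-45.5000 = -841.7500
edge 2: (16.5,2)→(20,12.5)  cross = 16.5·12.5 − 20·2 = 166.2500; (r_i+r_j)·cross = 36.5·166.2500 = 6068.1250
edge 3: (20,12.5)→(4,38.5)  cross = 20·38.5 − 4·12.5 = 720.0000; (r_i+r_j)·cross = 24·720.0000 = 17280.0000
edge 4: (4,38.5)→(1,22)  cross = 4·22 − 1·38.5 = 49.5000; (r_i+r_j)·cross = 5·49.5000 = 247.5000
Σcross = 849.2500 → A = |Σcross|/2 = 424.6250 mm²
Σ(r_i+r_j)·cross = 22630.8750 → first moment M = |Σ|/6 = 3771.8125
R_c = M/A = 3771.8125/424.6250 = 8.8827 mm
θ = 89° = 1.553343 rad
V = θ·R_c·A = 1.553343·8.8827·424.6250 = 5858.919 mm³

Volume = 5858.919 mm³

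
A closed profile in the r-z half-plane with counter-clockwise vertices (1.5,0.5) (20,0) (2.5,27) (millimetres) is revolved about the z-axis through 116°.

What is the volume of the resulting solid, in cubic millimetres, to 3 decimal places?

Volume = 3974.254 mm³

Profile (r,z), 3 vertices: (1.5,0.5) (20,0) (2.5,27)
edge 0: (1.5,0.5)→(20,0)  cross = 1.5·0 − 20·0.5 = -10.0000; (r_i+r_j)·cross = 21.5·-10.0000 = -215.0000
edge 1: (20,0)→(2.5,27)  cross = 20·27 − 2.5·0 = 540.0000; (r_i+r_j)·cross = 22.5·540.0000 = 12150.0000
edge 2: (2.5,27)→(1.5,0.5)  cross = 2.5·0.5 − 1.5·27 = -39.2500; (r_i+r_j)·cross = 4·-39.2500 = -157.0000
Σcross = 490.7500 → A = |Σcross|/2 = 245.3750 mm²
Σ(r_i+r_j)·cross = 11778.0000 → first moment M = |Σ|/6 = 1963.0000
R_c = M/A = 1963.0000/245.3750 = 8.0000 mm
θ = 116° = 2.024582 rad
V = θ·R_c·A = 2.024582·8.0000·245.3750 = 3974.254 mm³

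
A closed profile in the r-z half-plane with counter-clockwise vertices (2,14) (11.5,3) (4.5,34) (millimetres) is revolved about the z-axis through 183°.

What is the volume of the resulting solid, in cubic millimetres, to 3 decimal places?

Volume = 2084.054 mm³

Profile (r,z), 3 vertices: (2,14) (11.5,3) (4.5,34)
edge 0: (2,14)→(11.5,3)  cross = 2·3 − 11.5·14 = -155.0000; (r_i+r_j)·cross = 13.5·-155.0000 = -2092.5000
edge 1: (11.5,3)→(4.5,34)  cross = 11.5·34 − 4.5·3 = 377.5000; (r_i+r_j)·cross = 16·377.5000 = 6040.0000
edge 2: (4.5,34)→(2,14)  cross = 4.5·14 − 2·34 = -5.0000; (r_i+r_j)·cross = 6.5·-5.0000 = -32.5000
Σcross = 217.5000 → A = |Σcross|/2 = 108.7500 mm²
Σ(r_i+r_j)·cross = 3915.0000 → first moment M = |Σ|/6 = 652.5000
R_c = M/A = 652.5000/108.7500 = 6.0000 mm
θ = 183° = 3.193953 rad
V = θ·R_c·A = 3.193953·6.0000·108.7500 = 2084.054 mm³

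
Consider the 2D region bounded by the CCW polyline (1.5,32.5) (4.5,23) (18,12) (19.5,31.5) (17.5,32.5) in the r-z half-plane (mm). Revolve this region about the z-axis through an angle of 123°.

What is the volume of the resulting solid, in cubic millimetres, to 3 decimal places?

Profile (r,z), 5 vertices: (1.5,32.5) (4.5,23) (18,12) (19.5,31.5) (17.5,32.5)
edge 0: (1.5,32.5)→(4.5,23)  cross = 1.5·23 − 4.5·32.5 = -111.7500; (r_i+r_j)·cross = 6·-111.7500 = -670.5000
edge 1: (4.5,23)→(18,12)  cross = 4.5·12 − 18·23 = -360.0000; (r_i+r_j)·cross = 22.5·-360.0000 = -8100.0000
edge 2: (18,12)→(19.5,31.5)  cross = 18·31.5 − 19.5·12 = 333.0000; (r_i+r_j)·cross = 37.5·333.0000 = 12487.5000
edge 3: (19.5,31.5)→(17.5,32.5)  cross = 19.5·32.5 − 17.5·31.5 = 82.5000; (r_i+r_j)·cross = 37·82.5000 = 3052.5000
edge 4: (17.5,32.5)→(1.5,32.5)  cross = 17.5·32.5 − 1.5·32.5 = 520.0000; (r_i+r_j)·cross = 19·520.0000 = 9880.0000
Σcross = 463.7500 → A = |Σcross|/2 = 231.8750 mm²
Σ(r_i+r_j)·cross = 16649.5000 → first moment M = |Σ|/6 = 2774.9167
R_c = M/A = 2774.9167/231.8750 = 11.9673 mm
θ = 123° = 2.146755 rad
V = θ·R_c·A = 2.146755·11.9673·231.8750 = 5957.066 mm³

Volume = 5957.066 mm³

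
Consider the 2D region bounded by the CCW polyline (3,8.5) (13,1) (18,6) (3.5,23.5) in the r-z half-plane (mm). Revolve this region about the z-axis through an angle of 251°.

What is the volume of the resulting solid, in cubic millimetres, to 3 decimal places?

Volume = 6219.334 mm³

Profile (r,z), 4 vertices: (3,8.5) (13,1) (18,6) (3.5,23.5)
edge 0: (3,8.5)→(13,1)  cross = 3·1 − 13·8.5 = -107.5000; (r_i+r_j)·cross = 16·-107.5000 = -1720.0000
edge 1: (13,1)→(18,6)  cross = 13·6 − 18·1 = 60.0000; (r_i+r_j)·cross = 31·60.0000 = 1860.0000
edge 2: (18,6)→(3.5,23.5)  cross = 18·23.5 − 3.5·6 = 402.0000; (r_i+r_j)·cross = 21.5·402.0000 = 8643.0000
edge 3: (3.5,23.5)→(3,8.5)  cross = 3.5·8.5 − 3·23.5 = -40.7500; (r_i+r_j)·cross = 6.5·-40.7500 = -264.8750
Σcross = 313.7500 → A = |Σcross|/2 = 156.8750 mm²
Σ(r_i+r_j)·cross = 8518.1250 → first moment M = |Σ|/6 = 1419.6875
R_c = M/A = 1419.6875/156.8750 = 9.0498 mm
θ = 251° = 4.380776 rad
V = θ·R_c·A = 4.380776·9.0498·156.8750 = 6219.334 mm³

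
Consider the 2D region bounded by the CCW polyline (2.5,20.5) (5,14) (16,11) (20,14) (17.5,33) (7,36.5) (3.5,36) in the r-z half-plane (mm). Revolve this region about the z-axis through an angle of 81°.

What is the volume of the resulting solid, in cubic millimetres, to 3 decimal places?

Profile (r,z), 7 vertices: (2.5,20.5) (5,14) (16,11) (20,14) (17.5,33) (7,36.5) (3.5,36)
edge 0: (2.5,20.5)→(5,14)  cross = 2.5·14 − 5·20.5 = -67.5000; (r_i+r_j)·cross = 7.5·-67.5000 = -506.2500
edge 1: (5,14)→(16,11)  cross = 5·11 − 16·14 = -169.0000; (r_i+r_j)·cross = 21·-169.0000 = -3549.0000
edge 2: (16,11)→(20,14)  cross = 16·14 − 20·11 = 4.0000; (r_i+r_j)·cross = 36·4.0000 = 144.0000
edge 3: (20,14)→(17.5,33)  cross = 20·33 − 17.5·14 = 415.0000; (r_i+r_j)·cross = 37.5·415.0000 = 15562.5000
edge 4: (17.5,33)→(7,36.5)  cross = 17.5·36.5 − 7·33 = 407.7500; (r_i+r_j)·cross = 24.5·407.7500 = 9989.8750
edge 5: (7,36.5)→(3.5,36)  cross = 7·36 − 3.5·36.5 = 124.2500; (r_i+r_j)·cross = 10.5·124.2500 = 1304.6250
edge 6: (3.5,36)→(2.5,20.5)  cross = 3.5·20.5 − 2.5·36 = -18.2500; (r_i+r_j)·cross = 6·-18.2500 = -109.5000
Σcross = 696.2500 → A = |Σcross|/2 = 348.1250 mm²
Σ(r_i+r_j)·cross = 22836.2500 → first moment M = |Σ|/6 = 3806.0417
R_c = M/A = 3806.0417/348.1250 = 10.9330 mm
θ = 81° = 1.413717 rad
V = θ·R_c·A = 1.413717·10.9330·348.1250 = 5380.665 mm³

Volume = 5380.665 mm³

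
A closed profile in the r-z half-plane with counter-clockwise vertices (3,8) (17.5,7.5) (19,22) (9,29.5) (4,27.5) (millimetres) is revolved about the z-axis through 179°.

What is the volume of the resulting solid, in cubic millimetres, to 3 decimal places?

Profile (r,z), 5 vertices: (3,8) (17.5,7.5) (19,22) (9,29.5) (4,27.5)
edge 0: (3,8)→(17.5,7.5)  cross = 3·7.5 − 17.5·8 = -117.5000; (r_i+r_j)·cross = 20.5·-117.5000 = -2408.7500
edge 1: (17.5,7.5)→(19,22)  cross = 17.5·22 − 19·7.5 = 242.5000; (r_i+r_j)·cross = 36.5·242.5000 = 8851.2500
edge 2: (19,22)→(9,29.5)  cross = 19·29.5 − 9·22 = 362.5000; (r_i+r_j)·cross = 28·362.5000 = 10150.0000
edge 3: (9,29.5)→(4,27.5)  cross = 9·27.5 − 4·29.5 = 129.5000; (r_i+r_j)·cross = 13·129.5000 = 1683.5000
edge 4: (4,27.5)→(3,8)  cross = 4·8 − 3·27.5 = -50.5000; (r_i+r_j)·cross = 7·-50.5000 = -353.5000
Σcross = 566.5000 → A = |Σcross|/2 = 283.2500 mm²
Σ(r_i+r_j)·cross = 17922.5000 → first moment M = |Σ|/6 = 2987.0833
R_c = M/A = 2987.0833/283.2500 = 10.5457 mm
θ = 179° = 3.124139 rad
V = θ·R_c·A = 3.124139·10.5457·283.2500 = 9332.065 mm³

Volume = 9332.065 mm³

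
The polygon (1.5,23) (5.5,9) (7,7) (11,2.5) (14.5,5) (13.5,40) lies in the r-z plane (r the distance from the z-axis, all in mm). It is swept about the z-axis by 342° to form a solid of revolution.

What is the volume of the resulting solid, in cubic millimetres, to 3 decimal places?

Profile (r,z), 6 vertices: (1.5,23) (5.5,9) (7,7) (11,2.5) (14.5,5) (13.5,40)
edge 0: (1.5,23)→(5.5,9)  cross = 1.5·9 − 5.5·23 = -113.0000; (r_i+r_j)·cross = 7·-113.0000 = -791.0000
edge 1: (5.5,9)→(7,7)  cross = 5.5·7 − 7·9 = -24.5000; (r_i+r_j)·cross = 12.5·-24.5000 = -306.2500
edge 2: (7,7)→(11,2.5)  cross = 7·2.5 − 11·7 = -59.5000; (r_i+r_j)·cross = 18·-59.5000 = -1071.0000
edge 3: (11,2.5)→(14.5,5)  cross = 11·5 − 14.5·2.5 = 18.7500; (r_i+r_j)·cross = 25.5·18.7500 = 478.1250
edge 4: (14.5,5)→(13.5,40)  cross = 14.5·40 − 13.5·5 = 512.5000; (r_i+r_j)·cross = 28·512.5000 = 14350.0000
edge 5: (13.5,40)→(1.5,23)  cross = 13.5·23 − 1.5·40 = 250.5000; (r_i+r_j)·cross = 15·250.5000 = 3757.5000
Σcross = 584.7500 → A = |Σcross|/2 = 292.3750 mm²
Σ(r_i+r_j)·cross = 16417.3750 → first moment M = |Σ|/6 = 2736.2292
R_c = M/A = 2736.2292/292.3750 = 9.3586 mm
θ = 342° = 5.969026 rad
V = θ·R_c·A = 5.969026·9.3586·292.3750 = 16332.623 mm³

Volume = 16332.623 mm³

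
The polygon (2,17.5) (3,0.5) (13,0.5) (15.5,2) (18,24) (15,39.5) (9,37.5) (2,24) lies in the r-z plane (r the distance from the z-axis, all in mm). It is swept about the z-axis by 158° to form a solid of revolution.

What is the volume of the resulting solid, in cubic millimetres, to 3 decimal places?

Profile (r,z), 8 vertices: (2,17.5) (3,0.5) (13,0.5) (15.5,2) (18,24) (15,39.5) (9,37.5) (2,24)
edge 0: (2,17.5)→(3,0.5)  cross = 2·0.5 − 3·17.5 = -51.5000; (r_i+r_j)·cross = 5·-51.5000 = -257.5000
edge 1: (3,0.5)→(13,0.5)  cross = 3·0.5 − 13·0.5 = -5.0000; (r_i+r_j)·cross = 16·-5.0000 = -80.0000
edge 2: (13,0.5)→(15.5,2)  cross = 13·2 − 15.5·0.5 = 18.2500; (r_i+r_j)·cross = 28.5·18.2500 = 520.1250
edge 3: (15.5,2)→(18,24)  cross = 15.5·24 − 18·2 = 336.0000; (r_i+r_j)·cross = 33.5·336.0000 = 11256.0000
edge 4: (18,24)→(15,39.5)  cross = 18·39.5 − 15·24 = 351.0000; (r_i+r_j)·cross = 33·351.0000 = 11583.0000
edge 5: (15,39.5)→(9,37.5)  cross = 15·37.5 − 9·39.5 = 207.0000; (r_i+r_j)·cross = 24·207.0000 = 4968.0000
edge 6: (9,37.5)→(2,24)  cross = 9·24 − 2·37.5 = 141.0000; (r_i+r_j)·cross = 11·141.0000 = 1551.0000
edge 7: (2,24)→(2,17.5)  cross = 2·17.5 − 2·24 = -13.0000; (r_i+r_j)·cross = 4·-13.0000 = -52.0000
Σcross = 983.7500 → A = |Σcross|/2 = 491.8750 mm²
Σ(r_i+r_j)·cross = 29488.6250 → first moment M = |Σ|/6 = 4914.7708
R_c = M/A = 4914.7708/491.8750 = 9.9919 mm
θ = 158° = 2.757620 rad
V = θ·R_c·A = 2.757620·9.9919·491.8750 = 13553.071 mm³

Volume = 13553.071 mm³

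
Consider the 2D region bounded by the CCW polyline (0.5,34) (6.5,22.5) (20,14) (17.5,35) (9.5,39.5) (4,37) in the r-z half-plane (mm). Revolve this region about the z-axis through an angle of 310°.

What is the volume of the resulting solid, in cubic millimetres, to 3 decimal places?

Profile (r,z), 6 vertices: (0.5,34) (6.5,22.5) (20,14) (17.5,35) (9.5,39.5) (4,37)
edge 0: (0.5,34)→(6.5,22.5)  cross = 0.5·22.5 − 6.5·34 = -209.7500; (r_i+r_j)·cross = 7·-209.7500 = -1468.2500
edge 1: (6.5,22.5)→(20,14)  cross = 6.5·14 − 20·22.5 = -359.0000; (r_i+r_j)·cross = 26.5·-359.0000 = -9513.5000
edge 2: (20,14)→(17.5,35)  cross = 20·35 − 17.5·14 = 455.0000; (r_i+r_j)·cross = 37.5·455.0000 = 17062.5000
edge 3: (17.5,35)→(9.5,39.5)  cross = 17.5·39.5 − 9.5·35 = 358.7500; (r_i+r_j)·cross = 27·358.7500 = 9686.2500
edge 4: (9.5,39.5)→(4,37)  cross = 9.5·37 − 4·39.5 = 193.5000; (r_i+r_j)·cross = 13.5·193.5000 = 2612.2500
edge 5: (4,37)→(0.5,34)  cross = 4·34 − 0.5·37 = 117.5000; (r_i+r_j)·cross = 4.5·117.5000 = 528.7500
Σcross = 556.0000 → A = |Σcross|/2 = 278.0000 mm²
Σ(r_i+r_j)·cross = 18908.0000 → first moment M = |Σ|/6 = 3151.3333
R_c = M/A = 3151.3333/278.0000 = 11.3357 mm
θ = 310° = 5.410521 rad
V = θ·R_c·A = 5.410521·11.3357·278.0000 = 17050.354 mm³

Volume = 17050.354 mm³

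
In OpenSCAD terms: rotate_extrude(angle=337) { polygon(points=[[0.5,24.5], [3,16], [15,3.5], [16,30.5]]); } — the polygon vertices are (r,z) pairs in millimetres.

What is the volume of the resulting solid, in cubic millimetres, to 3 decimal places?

Profile (r,z), 4 vertices: (0.5,24.5) (3,16) (15,3.5) (16,30.5)
edge 0: (0.5,24.5)→(3,16)  cross = 0.5·16 − 3·24.5 = -65.5000; (r_i+r_j)·cross = 3.5·-65.5000 = -229.2500
edge 1: (3,16)→(15,3.5)  cross = 3·3.5 − 15·16 = -229.5000; (r_i+r_j)·cross = 18·-229.5000 = -4131.0000
edge 2: (15,3.5)→(16,30.5)  cross = 15·30.5 − 16·3.5 = 401.5000; (r_i+r_j)·cross = 31·401.5000 = 12446.5000
edge 3: (16,30.5)→(0.5,24.5)  cross = 16·24.5 − 0.5·30.5 = 376.7500; (r_i+r_j)·cross = 16.5·376.7500 = 6216.3750
Σcross = 483.2500 → A = |Σcross|/2 = 241.6250 mm²
Σ(r_i+r_j)·cross = 14302.6250 → first moment M = |Σ|/6 = 2383.7708
R_c = M/A = 2383.7708/241.6250 = 9.8656 mm
θ = 337° = 5.881760 rad
V = θ·R_c·A = 5.881760·9.8656·241.6250 = 14020.767 mm³

Volume = 14020.767 mm³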